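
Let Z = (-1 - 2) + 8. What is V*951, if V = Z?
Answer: 4755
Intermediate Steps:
Z = 5 (Z = -3 + 8 = 5)
V = 5
V*951 = 5*951 = 4755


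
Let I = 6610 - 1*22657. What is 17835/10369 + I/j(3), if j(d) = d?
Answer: -55445946/10369 ≈ -5347.3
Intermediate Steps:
I = -16047 (I = 6610 - 22657 = -16047)
17835/10369 + I/j(3) = 17835/10369 - 16047/3 = 17835*(1/10369) - 16047*1/3 = 17835/10369 - 5349 = -55445946/10369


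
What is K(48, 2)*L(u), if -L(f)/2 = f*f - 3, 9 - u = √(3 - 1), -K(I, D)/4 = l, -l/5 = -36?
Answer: 115200 - 25920*√2 ≈ 78544.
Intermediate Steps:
l = 180 (l = -5*(-36) = 180)
K(I, D) = -720 (K(I, D) = -4*180 = -720)
u = 9 - √2 (u = 9 - √(3 - 1) = 9 - √2 ≈ 7.5858)
L(f) = 6 - 2*f² (L(f) = -2*(f*f - 3) = -2*(f² - 3) = -2*(-3 + f²) = 6 - 2*f²)
K(48, 2)*L(u) = -720*(6 - 2*(9 - √2)²) = -4320 + 1440*(9 - √2)²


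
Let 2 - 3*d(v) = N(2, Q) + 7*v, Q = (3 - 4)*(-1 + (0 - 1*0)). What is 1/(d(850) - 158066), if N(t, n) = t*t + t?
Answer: -3/480152 ≈ -6.2480e-6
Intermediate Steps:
Q = 1 (Q = -(-1 + (0 + 0)) = -(-1 + 0) = -1*(-1) = 1)
N(t, n) = t + t² (N(t, n) = t² + t = t + t²)
d(v) = -4/3 - 7*v/3 (d(v) = ⅔ - (2*(1 + 2) + 7*v)/3 = ⅔ - (2*3 + 7*v)/3 = ⅔ - (6 + 7*v)/3 = ⅔ + (-2 - 7*v/3) = -4/3 - 7*v/3)
1/(d(850) - 158066) = 1/((-4/3 - 7/3*850) - 158066) = 1/((-4/3 - 5950/3) - 158066) = 1/(-5954/3 - 158066) = 1/(-480152/3) = -3/480152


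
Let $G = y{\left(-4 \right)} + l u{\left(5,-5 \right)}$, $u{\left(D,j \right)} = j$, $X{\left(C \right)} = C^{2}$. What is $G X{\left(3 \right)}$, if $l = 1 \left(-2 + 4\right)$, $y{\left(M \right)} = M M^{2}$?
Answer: $-666$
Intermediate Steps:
$y{\left(M \right)} = M^{3}$
$l = 2$ ($l = 1 \cdot 2 = 2$)
$G = -74$ ($G = \left(-4\right)^{3} + 2 \left(-5\right) = -64 - 10 = -74$)
$G X{\left(3 \right)} = - 74 \cdot 3^{2} = \left(-74\right) 9 = -666$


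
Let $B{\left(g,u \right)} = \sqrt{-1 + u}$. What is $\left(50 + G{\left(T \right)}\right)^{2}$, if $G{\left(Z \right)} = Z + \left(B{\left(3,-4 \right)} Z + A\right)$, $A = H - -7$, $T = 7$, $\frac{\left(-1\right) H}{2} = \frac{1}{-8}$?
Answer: $\frac{62129}{16} + \frac{1799 i \sqrt{5}}{2} \approx 3883.1 + 2011.3 i$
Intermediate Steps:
$H = \frac{1}{4}$ ($H = - \frac{2}{-8} = \left(-2\right) \left(- \frac{1}{8}\right) = \frac{1}{4} \approx 0.25$)
$A = \frac{29}{4}$ ($A = \frac{1}{4} - -7 = \frac{1}{4} + 7 = \frac{29}{4} \approx 7.25$)
$G{\left(Z \right)} = \frac{29}{4} + Z + i Z \sqrt{5}$ ($G{\left(Z \right)} = Z + \left(\sqrt{-1 - 4} Z + \frac{29}{4}\right) = Z + \left(\sqrt{-5} Z + \frac{29}{4}\right) = Z + \left(i \sqrt{5} Z + \frac{29}{4}\right) = Z + \left(i Z \sqrt{5} + \frac{29}{4}\right) = Z + \left(\frac{29}{4} + i Z \sqrt{5}\right) = \frac{29}{4} + Z + i Z \sqrt{5}$)
$\left(50 + G{\left(T \right)}\right)^{2} = \left(50 + \left(\frac{29}{4} + 7 + i 7 \sqrt{5}\right)\right)^{2} = \left(50 + \left(\frac{29}{4} + 7 + 7 i \sqrt{5}\right)\right)^{2} = \left(50 + \left(\frac{57}{4} + 7 i \sqrt{5}\right)\right)^{2} = \left(\frac{257}{4} + 7 i \sqrt{5}\right)^{2}$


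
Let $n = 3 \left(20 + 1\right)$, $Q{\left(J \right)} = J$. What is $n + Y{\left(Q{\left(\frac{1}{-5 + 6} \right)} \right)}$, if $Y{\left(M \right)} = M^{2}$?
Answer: $64$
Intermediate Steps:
$n = 63$ ($n = 3 \cdot 21 = 63$)
$n + Y{\left(Q{\left(\frac{1}{-5 + 6} \right)} \right)} = 63 + \left(\frac{1}{-5 + 6}\right)^{2} = 63 + \left(1^{-1}\right)^{2} = 63 + 1^{2} = 63 + 1 = 64$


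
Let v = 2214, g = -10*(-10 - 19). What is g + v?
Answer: 2504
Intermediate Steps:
g = 290 (g = -10*(-29) = 290)
g + v = 290 + 2214 = 2504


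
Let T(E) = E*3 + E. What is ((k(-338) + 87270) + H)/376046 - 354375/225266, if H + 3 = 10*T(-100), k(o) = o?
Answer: -2604095844/1925235869 ≈ -1.3526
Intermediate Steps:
T(E) = 4*E (T(E) = 3*E + E = 4*E)
H = -4003 (H = -3 + 10*(4*(-100)) = -3 + 10*(-400) = -3 - 4000 = -4003)
((k(-338) + 87270) + H)/376046 - 354375/225266 = ((-338 + 87270) - 4003)/376046 - 354375/225266 = (86932 - 4003)*(1/376046) - 354375*1/225266 = 82929*(1/376046) - 354375/225266 = 7539/34186 - 354375/225266 = -2604095844/1925235869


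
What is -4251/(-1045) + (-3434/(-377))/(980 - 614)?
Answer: 295075006/72095595 ≈ 4.0928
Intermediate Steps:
-4251/(-1045) + (-3434/(-377))/(980 - 614) = -4251*(-1/1045) - 3434*(-1/377)/366 = 4251/1045 + (3434/377)*(1/366) = 4251/1045 + 1717/68991 = 295075006/72095595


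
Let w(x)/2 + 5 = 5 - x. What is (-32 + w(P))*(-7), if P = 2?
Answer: 252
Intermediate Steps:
w(x) = -2*x (w(x) = -10 + 2*(5 - x) = -10 + (10 - 2*x) = -2*x)
(-32 + w(P))*(-7) = (-32 - 2*2)*(-7) = (-32 - 4)*(-7) = -36*(-7) = 252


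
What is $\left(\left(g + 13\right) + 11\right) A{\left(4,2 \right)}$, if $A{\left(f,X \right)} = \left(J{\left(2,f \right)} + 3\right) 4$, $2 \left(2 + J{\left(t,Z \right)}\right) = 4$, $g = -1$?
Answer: $276$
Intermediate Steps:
$J{\left(t,Z \right)} = 0$ ($J{\left(t,Z \right)} = -2 + \frac{1}{2} \cdot 4 = -2 + 2 = 0$)
$A{\left(f,X \right)} = 12$ ($A{\left(f,X \right)} = \left(0 + 3\right) 4 = 3 \cdot 4 = 12$)
$\left(\left(g + 13\right) + 11\right) A{\left(4,2 \right)} = \left(\left(-1 + 13\right) + 11\right) 12 = \left(12 + 11\right) 12 = 23 \cdot 12 = 276$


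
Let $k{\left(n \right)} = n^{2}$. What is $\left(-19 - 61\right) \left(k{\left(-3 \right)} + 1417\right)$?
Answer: $-114080$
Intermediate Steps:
$\left(-19 - 61\right) \left(k{\left(-3 \right)} + 1417\right) = \left(-19 - 61\right) \left(\left(-3\right)^{2} + 1417\right) = \left(-19 - 61\right) \left(9 + 1417\right) = \left(-80\right) 1426 = -114080$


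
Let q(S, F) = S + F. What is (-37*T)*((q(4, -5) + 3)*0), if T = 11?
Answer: 0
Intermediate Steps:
q(S, F) = F + S
(-37*T)*((q(4, -5) + 3)*0) = (-37*11)*(((-5 + 4) + 3)*0) = -407*(-1 + 3)*0 = -814*0 = -407*0 = 0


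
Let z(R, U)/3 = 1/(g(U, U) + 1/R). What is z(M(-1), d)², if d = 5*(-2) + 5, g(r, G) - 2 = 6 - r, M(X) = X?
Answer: 1/16 ≈ 0.062500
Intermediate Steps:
g(r, G) = 8 - r (g(r, G) = 2 + (6 - r) = 8 - r)
d = -5 (d = -10 + 5 = -5)
z(R, U) = 3/(8 + 1/R - U) (z(R, U) = 3/((8 - U) + 1/R) = 3/(8 + 1/R - U))
z(M(-1), d)² = (-3*(-1)/(-1 - (-8 - 5)))² = (-3*(-1)/(-1 - 1*(-13)))² = (-3*(-1)/(-1 + 13))² = (-3*(-1)/12)² = (-3*(-1)*1/12)² = (¼)² = 1/16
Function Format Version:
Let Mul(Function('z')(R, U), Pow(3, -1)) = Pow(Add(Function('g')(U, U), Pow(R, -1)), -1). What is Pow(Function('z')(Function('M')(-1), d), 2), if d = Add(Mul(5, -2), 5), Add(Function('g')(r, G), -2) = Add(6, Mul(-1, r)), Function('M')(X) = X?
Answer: Rational(1, 16) ≈ 0.062500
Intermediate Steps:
Function('g')(r, G) = Add(8, Mul(-1, r)) (Function('g')(r, G) = Add(2, Add(6, Mul(-1, r))) = Add(8, Mul(-1, r)))
d = -5 (d = Add(-10, 5) = -5)
Function('z')(R, U) = Mul(3, Pow(Add(8, Pow(R, -1), Mul(-1, U)), -1)) (Function('z')(R, U) = Mul(3, Pow(Add(Add(8, Mul(-1, U)), Pow(R, -1)), -1)) = Mul(3, Pow(Add(8, Pow(R, -1), Mul(-1, U)), -1)))
Pow(Function('z')(Function('M')(-1), d), 2) = Pow(Mul(-3, -1, Pow(Add(-1, Mul(-1, Add(-8, -5))), -1)), 2) = Pow(Mul(-3, -1, Pow(Add(-1, Mul(-1, -13)), -1)), 2) = Pow(Mul(-3, -1, Pow(Add(-1, 13), -1)), 2) = Pow(Mul(-3, -1, Pow(12, -1)), 2) = Pow(Mul(-3, -1, Rational(1, 12)), 2) = Pow(Rational(1, 4), 2) = Rational(1, 16)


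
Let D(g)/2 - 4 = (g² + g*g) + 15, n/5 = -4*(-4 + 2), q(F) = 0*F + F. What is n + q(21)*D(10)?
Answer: 9238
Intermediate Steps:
q(F) = F (q(F) = 0 + F = F)
n = 40 (n = 5*(-4*(-4 + 2)) = 5*(-4*(-2)) = 5*8 = 40)
D(g) = 38 + 4*g² (D(g) = 8 + 2*((g² + g*g) + 15) = 8 + 2*((g² + g²) + 15) = 8 + 2*(2*g² + 15) = 8 + 2*(15 + 2*g²) = 8 + (30 + 4*g²) = 38 + 4*g²)
n + q(21)*D(10) = 40 + 21*(38 + 4*10²) = 40 + 21*(38 + 4*100) = 40 + 21*(38 + 400) = 40 + 21*438 = 40 + 9198 = 9238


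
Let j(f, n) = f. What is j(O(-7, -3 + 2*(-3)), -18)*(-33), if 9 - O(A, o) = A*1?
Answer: -528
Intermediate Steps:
O(A, o) = 9 - A
j(O(-7, -3 + 2*(-3)), -18)*(-33) = (9 - 1*(-7))*(-33) = (9 + 7)*(-33) = 16*(-33) = -528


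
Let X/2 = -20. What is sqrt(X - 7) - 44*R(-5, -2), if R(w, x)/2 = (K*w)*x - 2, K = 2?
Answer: -1584 + I*sqrt(47) ≈ -1584.0 + 6.8557*I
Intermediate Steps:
X = -40 (X = 2*(-20) = -40)
R(w, x) = -4 + 4*w*x (R(w, x) = 2*((2*w)*x - 2) = 2*(2*w*x - 2) = 2*(-2 + 2*w*x) = -4 + 4*w*x)
sqrt(X - 7) - 44*R(-5, -2) = sqrt(-40 - 7) - 44*(-4 + 4*(-5)*(-2)) = sqrt(-47) - 44*(-4 + 40) = I*sqrt(47) - 44*36 = I*sqrt(47) - 1584 = -1584 + I*sqrt(47)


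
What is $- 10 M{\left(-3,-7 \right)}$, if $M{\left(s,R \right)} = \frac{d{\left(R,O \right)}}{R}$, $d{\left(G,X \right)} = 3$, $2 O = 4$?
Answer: $\frac{30}{7} \approx 4.2857$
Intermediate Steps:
$O = 2$ ($O = \frac{1}{2} \cdot 4 = 2$)
$M{\left(s,R \right)} = \frac{3}{R}$
$- 10 M{\left(-3,-7 \right)} = - 10 \frac{3}{-7} = - 10 \cdot 3 \left(- \frac{1}{7}\right) = \left(-10\right) \left(- \frac{3}{7}\right) = \frac{30}{7}$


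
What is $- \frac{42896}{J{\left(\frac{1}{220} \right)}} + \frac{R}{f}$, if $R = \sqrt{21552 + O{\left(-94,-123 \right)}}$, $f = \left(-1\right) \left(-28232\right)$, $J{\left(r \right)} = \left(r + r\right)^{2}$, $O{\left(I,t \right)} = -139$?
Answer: $-519041600 + \frac{7 \sqrt{437}}{28232} \approx -5.1904 \cdot 10^{8}$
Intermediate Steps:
$J{\left(r \right)} = 4 r^{2}$ ($J{\left(r \right)} = \left(2 r\right)^{2} = 4 r^{2}$)
$f = 28232$
$R = 7 \sqrt{437}$ ($R = \sqrt{21552 - 139} = \sqrt{21413} = 7 \sqrt{437} \approx 146.33$)
$- \frac{42896}{J{\left(\frac{1}{220} \right)}} + \frac{R}{f} = - \frac{42896}{4 \left(\frac{1}{220}\right)^{2}} + \frac{7 \sqrt{437}}{28232} = - \frac{42896}{4 \left(\frac{1}{220}\right)^{2}} + 7 \sqrt{437} \cdot \frac{1}{28232} = - \frac{42896}{4 \cdot \frac{1}{48400}} + \frac{7 \sqrt{437}}{28232} = - 42896 \frac{1}{\frac{1}{12100}} + \frac{7 \sqrt{437}}{28232} = \left(-42896\right) 12100 + \frac{7 \sqrt{437}}{28232} = -519041600 + \frac{7 \sqrt{437}}{28232}$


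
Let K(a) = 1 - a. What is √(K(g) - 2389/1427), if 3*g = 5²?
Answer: I*√165079641/4281 ≈ 3.0012*I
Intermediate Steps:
g = 25/3 (g = (⅓)*5² = (⅓)*25 = 25/3 ≈ 8.3333)
√(K(g) - 2389/1427) = √((1 - 1*25/3) - 2389/1427) = √((1 - 25/3) - 2389*1/1427) = √(-22/3 - 2389/1427) = √(-38561/4281) = I*√165079641/4281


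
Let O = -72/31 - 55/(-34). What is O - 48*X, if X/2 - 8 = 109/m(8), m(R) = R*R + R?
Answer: -2890189/3162 ≈ -914.04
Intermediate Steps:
m(R) = R + R² (m(R) = R² + R = R + R²)
O = -743/1054 (O = -72*1/31 - 55*(-1/34) = -72/31 + 55/34 = -743/1054 ≈ -0.70493)
X = 685/36 (X = 16 + 2*(109/((8*(1 + 8)))) = 16 + 2*(109/((8*9))) = 16 + 2*(109/72) = 16 + 109/36 = 685/36 ≈ 19.028)
O - 48*X = -743/1054 - 48*685/36 = -743/1054 - 2740/3 = -2890189/3162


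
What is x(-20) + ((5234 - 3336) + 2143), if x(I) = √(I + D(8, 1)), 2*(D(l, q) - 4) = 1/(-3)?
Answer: 4041 + I*√582/6 ≈ 4041.0 + 4.0208*I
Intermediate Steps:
D(l, q) = 23/6 (D(l, q) = 4 + (½)/(-3) = 4 + (½)*(-⅓) = 4 - ⅙ = 23/6)
x(I) = √(23/6 + I) (x(I) = √(I + 23/6) = √(23/6 + I))
x(-20) + ((5234 - 3336) + 2143) = √(138 + 36*(-20))/6 + ((5234 - 3336) + 2143) = √(138 - 720)/6 + (1898 + 2143) = √(-582)/6 + 4041 = (I*√582)/6 + 4041 = I*√582/6 + 4041 = 4041 + I*√582/6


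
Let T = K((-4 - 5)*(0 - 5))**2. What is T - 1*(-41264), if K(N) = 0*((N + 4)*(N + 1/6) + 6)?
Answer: 41264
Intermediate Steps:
K(N) = 0 (K(N) = 0*((4 + N)*(N + 1*(1/6)) + 6) = 0*((4 + N)*(N + 1/6) + 6) = 0*((4 + N)*(1/6 + N) + 6) = 0*(6 + (4 + N)*(1/6 + N)) = 0)
T = 0 (T = 0**2 = 0)
T - 1*(-41264) = 0 - 1*(-41264) = 0 + 41264 = 41264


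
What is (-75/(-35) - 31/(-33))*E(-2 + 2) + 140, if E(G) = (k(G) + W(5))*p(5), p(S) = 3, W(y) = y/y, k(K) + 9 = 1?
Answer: 828/11 ≈ 75.273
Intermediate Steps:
k(K) = -8 (k(K) = -9 + 1 = -8)
W(y) = 1
E(G) = -21 (E(G) = (-8 + 1)*3 = -7*3 = -21)
(-75/(-35) - 31/(-33))*E(-2 + 2) + 140 = (-75/(-35) - 31/(-33))*(-21) + 140 = (-75*(-1/35) - 31*(-1/33))*(-21) + 140 = (15/7 + 31/33)*(-21) + 140 = (712/231)*(-21) + 140 = -712/11 + 140 = 828/11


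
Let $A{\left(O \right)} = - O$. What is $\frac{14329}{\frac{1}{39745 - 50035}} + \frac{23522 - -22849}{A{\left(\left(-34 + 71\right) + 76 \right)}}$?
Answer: $- \frac{16661377701}{113} \approx -1.4745 \cdot 10^{8}$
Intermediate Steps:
$\frac{14329}{\frac{1}{39745 - 50035}} + \frac{23522 - -22849}{A{\left(\left(-34 + 71\right) + 76 \right)}} = \frac{14329}{\frac{1}{39745 - 50035}} + \frac{23522 - -22849}{\left(-1\right) \left(\left(-34 + 71\right) + 76\right)} = \frac{14329}{\frac{1}{39745 - 50035}} + \frac{23522 + 22849}{\left(-1\right) \left(37 + 76\right)} = \frac{14329}{\frac{1}{-10290}} + \frac{46371}{\left(-1\right) 113} = \frac{14329}{- \frac{1}{10290}} + \frac{46371}{-113} = 14329 \left(-10290\right) + 46371 \left(- \frac{1}{113}\right) = -147445410 - \frac{46371}{113} = - \frac{16661377701}{113}$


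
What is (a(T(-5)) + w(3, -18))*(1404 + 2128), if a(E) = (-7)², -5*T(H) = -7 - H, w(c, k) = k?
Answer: 109492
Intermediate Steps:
T(H) = 7/5 + H/5 (T(H) = -(-7 - H)/5 = 7/5 + H/5)
a(E) = 49
(a(T(-5)) + w(3, -18))*(1404 + 2128) = (49 - 18)*(1404 + 2128) = 31*3532 = 109492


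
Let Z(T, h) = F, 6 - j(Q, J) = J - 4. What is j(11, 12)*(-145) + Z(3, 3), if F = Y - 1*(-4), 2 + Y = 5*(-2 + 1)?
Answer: 287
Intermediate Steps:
Y = -7 (Y = -2 + 5*(-2 + 1) = -2 + 5*(-1) = -2 - 5 = -7)
F = -3 (F = -7 - 1*(-4) = -7 + 4 = -3)
j(Q, J) = 10 - J (j(Q, J) = 6 - (J - 4) = 6 - (-4 + J) = 6 + (4 - J) = 10 - J)
Z(T, h) = -3
j(11, 12)*(-145) + Z(3, 3) = (10 - 1*12)*(-145) - 3 = (10 - 12)*(-145) - 3 = -2*(-145) - 3 = 290 - 3 = 287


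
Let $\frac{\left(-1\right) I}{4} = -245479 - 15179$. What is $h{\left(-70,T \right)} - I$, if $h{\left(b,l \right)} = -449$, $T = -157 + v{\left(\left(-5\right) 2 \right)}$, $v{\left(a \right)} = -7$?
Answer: $-1043081$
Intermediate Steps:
$T = -164$ ($T = -157 - 7 = -164$)
$I = 1042632$ ($I = - 4 \left(-245479 - 15179\right) = \left(-4\right) \left(-260658\right) = 1042632$)
$h{\left(-70,T \right)} - I = -449 - 1042632 = -1043081$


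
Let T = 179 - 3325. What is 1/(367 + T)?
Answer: -1/2779 ≈ -0.00035984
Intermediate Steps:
T = -3146
1/(367 + T) = 1/(367 - 3146) = 1/(-2779) = -1/2779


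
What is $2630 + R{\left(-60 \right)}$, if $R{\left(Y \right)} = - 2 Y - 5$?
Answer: $2745$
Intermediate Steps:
$R{\left(Y \right)} = -5 - 2 Y$
$2630 + R{\left(-60 \right)} = 2630 - -115 = 2630 + \left(-5 + 120\right) = 2630 + 115 = 2745$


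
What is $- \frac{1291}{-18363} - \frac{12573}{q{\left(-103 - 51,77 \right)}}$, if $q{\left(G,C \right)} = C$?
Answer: $- \frac{20979872}{128541} \approx -163.22$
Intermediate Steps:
$- \frac{1291}{-18363} - \frac{12573}{q{\left(-103 - 51,77 \right)}} = - \frac{1291}{-18363} - \frac{12573}{77} = \left(-1291\right) \left(- \frac{1}{18363}\right) - \frac{1143}{7} = \frac{1291}{18363} - \frac{1143}{7} = - \frac{20979872}{128541}$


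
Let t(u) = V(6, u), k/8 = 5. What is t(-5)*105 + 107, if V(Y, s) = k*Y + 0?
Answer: 25307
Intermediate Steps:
k = 40 (k = 8*5 = 40)
V(Y, s) = 40*Y (V(Y, s) = 40*Y + 0 = 40*Y)
t(u) = 240 (t(u) = 40*6 = 240)
t(-5)*105 + 107 = 240*105 + 107 = 25200 + 107 = 25307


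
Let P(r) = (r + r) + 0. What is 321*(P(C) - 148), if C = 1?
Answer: -46866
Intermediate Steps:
P(r) = 2*r (P(r) = 2*r + 0 = 2*r)
321*(P(C) - 148) = 321*(2*1 - 148) = 321*(2 - 148) = 321*(-146) = -46866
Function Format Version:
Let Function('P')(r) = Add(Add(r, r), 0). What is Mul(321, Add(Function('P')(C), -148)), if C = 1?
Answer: -46866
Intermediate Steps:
Function('P')(r) = Mul(2, r) (Function('P')(r) = Add(Mul(2, r), 0) = Mul(2, r))
Mul(321, Add(Function('P')(C), -148)) = Mul(321, Add(Mul(2, 1), -148)) = Mul(321, Add(2, -148)) = Mul(321, -146) = -46866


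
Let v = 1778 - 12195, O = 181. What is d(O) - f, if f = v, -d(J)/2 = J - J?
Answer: 10417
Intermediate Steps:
d(J) = 0 (d(J) = -2*(J - J) = -2*0 = 0)
v = -10417
f = -10417
d(O) - f = 0 - 1*(-10417) = 0 + 10417 = 10417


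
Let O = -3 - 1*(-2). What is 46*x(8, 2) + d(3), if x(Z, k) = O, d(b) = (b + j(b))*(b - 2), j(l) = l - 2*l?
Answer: -46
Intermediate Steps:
j(l) = -l
d(b) = 0 (d(b) = (b - b)*(b - 2) = 0*(-2 + b) = 0)
O = -1 (O = -3 + 2 = -1)
x(Z, k) = -1
46*x(8, 2) + d(3) = 46*(-1) + 0 = -46 + 0 = -46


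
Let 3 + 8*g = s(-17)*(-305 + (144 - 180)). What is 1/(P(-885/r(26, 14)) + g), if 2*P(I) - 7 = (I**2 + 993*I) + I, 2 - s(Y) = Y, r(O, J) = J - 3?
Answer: -484/18177197 ≈ -2.6627e-5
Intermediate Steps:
r(O, J) = -3 + J
s(Y) = 2 - Y
P(I) = 7/2 + I**2/2 + 497*I (P(I) = 7/2 + ((I**2 + 993*I) + I)/2 = 7/2 + (I**2 + 994*I)/2 = 7/2 + (I**2/2 + 497*I) = 7/2 + I**2/2 + 497*I)
g = -3241/4 (g = -3/8 + ((2 - 1*(-17))*(-305 + (144 - 180)))/8 = -3/8 + ((2 + 17)*(-305 - 36))/8 = -3/8 + (19*(-341))/8 = -3/8 + (1/8)*(-6479) = -3/8 - 6479/8 = -3241/4 ≈ -810.25)
1/(P(-885/r(26, 14)) + g) = 1/((7/2 + (-885/(-3 + 14))**2/2 + 497*(-885/(-3 + 14))) - 3241/4) = 1/((7/2 + (-885/11)**2/2 + 497*(-885/11)) - 3241/4) = 1/((7/2 + (1/2)*(783225/121) - 439845/11) - 3241/4) = 1/((7/2 + 783225/242 - 439845/11) - 3241/4) = 1/(-4446259/121 - 3241/4) = 1/(-18177197/484) = -484/18177197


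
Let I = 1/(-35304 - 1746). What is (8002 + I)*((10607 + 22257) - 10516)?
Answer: 3312801582226/18525 ≈ 1.7883e+8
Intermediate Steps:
I = -1/37050 (I = 1/(-37050) = -1/37050 ≈ -2.6991e-5)
(8002 + I)*((10607 + 22257) - 10516) = (8002 - 1/37050)*((10607 + 22257) - 10516) = 296474099*(32864 - 10516)/37050 = (296474099/37050)*22348 = 3312801582226/18525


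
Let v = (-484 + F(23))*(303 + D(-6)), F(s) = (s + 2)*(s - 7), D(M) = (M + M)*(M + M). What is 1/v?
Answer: -1/37548 ≈ -2.6633e-5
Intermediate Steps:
D(M) = 4*M² (D(M) = (2*M)*(2*M) = 4*M²)
F(s) = (-7 + s)*(2 + s) (F(s) = (2 + s)*(-7 + s) = (-7 + s)*(2 + s))
v = -37548 (v = (-484 + (-14 + 23² - 5*23))*(303 + 4*(-6)²) = (-484 + (-14 + 529 - 115))*(303 + 4*36) = (-484 + 400)*(303 + 144) = -84*447 = -37548)
1/v = 1/(-37548) = -1/37548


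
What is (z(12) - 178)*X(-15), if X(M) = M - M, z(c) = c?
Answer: 0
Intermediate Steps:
X(M) = 0
(z(12) - 178)*X(-15) = (12 - 178)*0 = -166*0 = 0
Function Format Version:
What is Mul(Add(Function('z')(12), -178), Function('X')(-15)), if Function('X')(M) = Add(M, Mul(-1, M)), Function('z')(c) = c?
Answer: 0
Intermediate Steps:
Function('X')(M) = 0
Mul(Add(Function('z')(12), -178), Function('X')(-15)) = Mul(Add(12, -178), 0) = Mul(-166, 0) = 0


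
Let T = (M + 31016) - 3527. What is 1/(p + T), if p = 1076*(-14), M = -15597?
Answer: -1/3172 ≈ -0.00031526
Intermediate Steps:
T = 11892 (T = (-15597 + 31016) - 3527 = 15419 - 3527 = 11892)
p = -15064
1/(p + T) = 1/(-15064 + 11892) = 1/(-3172) = -1/3172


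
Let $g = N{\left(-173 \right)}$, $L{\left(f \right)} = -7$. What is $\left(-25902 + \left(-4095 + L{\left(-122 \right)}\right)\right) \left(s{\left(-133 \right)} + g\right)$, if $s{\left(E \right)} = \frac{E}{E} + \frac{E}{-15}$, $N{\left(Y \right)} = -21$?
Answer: $\frac{5010668}{15} \approx 3.3404 \cdot 10^{5}$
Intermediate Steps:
$g = -21$
$s{\left(E \right)} = 1 - \frac{E}{15}$ ($s{\left(E \right)} = 1 + E \left(- \frac{1}{15}\right) = 1 - \frac{E}{15}$)
$\left(-25902 + \left(-4095 + L{\left(-122 \right)}\right)\right) \left(s{\left(-133 \right)} + g\right) = \left(-25902 - 4102\right) \left(\left(1 - - \frac{133}{15}\right) - 21\right) = \left(-25902 - 4102\right) \left(\left(1 + \frac{133}{15}\right) - 21\right) = - 30004 \left(\frac{148}{15} - 21\right) = \left(-30004\right) \left(- \frac{167}{15}\right) = \frac{5010668}{15}$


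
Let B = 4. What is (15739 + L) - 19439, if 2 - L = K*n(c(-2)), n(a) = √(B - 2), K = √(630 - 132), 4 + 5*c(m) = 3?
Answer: -3698 - 2*√249 ≈ -3729.6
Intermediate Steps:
c(m) = -⅕ (c(m) = -⅘ + (⅕)*3 = -⅘ + ⅗ = -⅕)
K = √498 ≈ 22.316
n(a) = √2 (n(a) = √(4 - 2) = √2)
L = 2 - 2*√249 (L = 2 - √498*√2 = 2 - 2*√249 ≈ -29.559)
(15739 + L) - 19439 = (15739 + (2 - 2*√249)) - 19439 = (15741 - 2*√249) - 19439 = -3698 - 2*√249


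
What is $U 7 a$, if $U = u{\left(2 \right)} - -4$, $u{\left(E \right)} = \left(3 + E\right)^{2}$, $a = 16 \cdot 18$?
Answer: $58464$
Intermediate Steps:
$a = 288$
$U = 29$ ($U = \left(3 + 2\right)^{2} - -4 = 5^{2} + 4 = 25 + 4 = 29$)
$U 7 a = 29 \cdot 7 \cdot 288 = 203 \cdot 288 = 58464$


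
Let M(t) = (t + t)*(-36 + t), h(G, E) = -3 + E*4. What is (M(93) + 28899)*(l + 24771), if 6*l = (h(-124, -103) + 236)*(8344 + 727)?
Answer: -19422417861/2 ≈ -9.7112e+9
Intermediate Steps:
h(G, E) = -3 + 4*E
M(t) = 2*t*(-36 + t) (M(t) = (2*t)*(-36 + t) = 2*t*(-36 + t))
l = -1623709/6 (l = (((-3 + 4*(-103)) + 236)*(8344 + 727))/6 = (((-3 - 412) + 236)*9071)/6 = ((-415 + 236)*9071)/6 = (-179*9071)/6 = (⅙)*(-1623709) = -1623709/6 ≈ -2.7062e+5)
(M(93) + 28899)*(l + 24771) = (2*93*(-36 + 93) + 28899)*(-1623709/6 + 24771) = (2*93*57 + 28899)*(-1475083/6) = (10602 + 28899)*(-1475083/6) = 39501*(-1475083/6) = -19422417861/2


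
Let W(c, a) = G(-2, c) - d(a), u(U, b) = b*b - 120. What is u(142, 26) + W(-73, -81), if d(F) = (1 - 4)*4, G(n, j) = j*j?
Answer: 5897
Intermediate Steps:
G(n, j) = j²
d(F) = -12 (d(F) = -3*4 = -12)
u(U, b) = -120 + b² (u(U, b) = b² - 120 = -120 + b²)
W(c, a) = 12 + c² (W(c, a) = c² - 1*(-12) = c² + 12 = 12 + c²)
u(142, 26) + W(-73, -81) = (-120 + 26²) + (12 + (-73)²) = (-120 + 676) + (12 + 5329) = 556 + 5341 = 5897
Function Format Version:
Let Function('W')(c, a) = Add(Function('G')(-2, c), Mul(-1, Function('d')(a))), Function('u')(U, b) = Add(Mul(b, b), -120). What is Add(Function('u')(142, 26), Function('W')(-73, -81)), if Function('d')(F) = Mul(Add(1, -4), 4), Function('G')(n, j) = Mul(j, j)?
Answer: 5897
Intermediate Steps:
Function('G')(n, j) = Pow(j, 2)
Function('d')(F) = -12 (Function('d')(F) = Mul(-3, 4) = -12)
Function('u')(U, b) = Add(-120, Pow(b, 2)) (Function('u')(U, b) = Add(Pow(b, 2), -120) = Add(-120, Pow(b, 2)))
Function('W')(c, a) = Add(12, Pow(c, 2)) (Function('W')(c, a) = Add(Pow(c, 2), Mul(-1, -12)) = Add(Pow(c, 2), 12) = Add(12, Pow(c, 2)))
Add(Function('u')(142, 26), Function('W')(-73, -81)) = Add(Add(-120, Pow(26, 2)), Add(12, Pow(-73, 2))) = Add(Add(-120, 676), Add(12, 5329)) = Add(556, 5341) = 5897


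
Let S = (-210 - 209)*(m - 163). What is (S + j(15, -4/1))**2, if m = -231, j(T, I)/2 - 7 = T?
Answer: 27267916900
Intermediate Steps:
j(T, I) = 14 + 2*T
S = 165086 (S = (-210 - 209)*(-231 - 163) = -419*(-394) = 165086)
(S + j(15, -4/1))**2 = (165086 + (14 + 2*15))**2 = (165086 + (14 + 30))**2 = (165086 + 44)**2 = 165130**2 = 27267916900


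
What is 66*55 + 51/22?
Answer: 79911/22 ≈ 3632.3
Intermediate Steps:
66*55 + 51/22 = 3630 + 51*(1/22) = 3630 + 51/22 = 79911/22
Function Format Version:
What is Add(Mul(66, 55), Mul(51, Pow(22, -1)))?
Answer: Rational(79911, 22) ≈ 3632.3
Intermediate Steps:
Add(Mul(66, 55), Mul(51, Pow(22, -1))) = Add(3630, Mul(51, Rational(1, 22))) = Add(3630, Rational(51, 22)) = Rational(79911, 22)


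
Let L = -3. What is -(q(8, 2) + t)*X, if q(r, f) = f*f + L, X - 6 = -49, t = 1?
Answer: 86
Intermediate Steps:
X = -43 (X = 6 - 49 = -43)
q(r, f) = -3 + f² (q(r, f) = f*f - 3 = f² - 3 = -3 + f²)
-(q(8, 2) + t)*X = -((-3 + 2²) + 1)*(-43) = -((-3 + 4) + 1)*(-43) = -(1 + 1)*(-43) = -2*(-43) = -1*(-86) = 86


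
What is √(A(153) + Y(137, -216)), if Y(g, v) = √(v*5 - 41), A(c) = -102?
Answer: √(-102 + I*√1121) ≈ 1.6362 + 10.231*I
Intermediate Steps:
Y(g, v) = √(-41 + 5*v) (Y(g, v) = √(5*v - 41) = √(-41 + 5*v))
√(A(153) + Y(137, -216)) = √(-102 + √(-41 + 5*(-216))) = √(-102 + √(-41 - 1080)) = √(-102 + √(-1121)) = √(-102 + I*√1121)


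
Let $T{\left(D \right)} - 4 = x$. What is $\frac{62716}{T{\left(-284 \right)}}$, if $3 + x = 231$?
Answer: $\frac{15679}{58} \approx 270.33$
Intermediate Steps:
$x = 228$ ($x = -3 + 231 = 228$)
$T{\left(D \right)} = 232$ ($T{\left(D \right)} = 4 + 228 = 232$)
$\frac{62716}{T{\left(-284 \right)}} = \frac{62716}{232} = 62716 \cdot \frac{1}{232} = \frac{15679}{58}$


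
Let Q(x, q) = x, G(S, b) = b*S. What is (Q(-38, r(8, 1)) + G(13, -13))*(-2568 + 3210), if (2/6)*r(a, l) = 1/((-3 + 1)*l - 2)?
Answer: -132894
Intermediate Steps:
G(S, b) = S*b
r(a, l) = 3/(-2 - 2*l) (r(a, l) = 3/((-3 + 1)*l - 2) = 3/(-2*l - 2) = 3/(-2 - 2*l))
(Q(-38, r(8, 1)) + G(13, -13))*(-2568 + 3210) = (-38 + 13*(-13))*(-2568 + 3210) = (-38 - 169)*642 = -207*642 = -132894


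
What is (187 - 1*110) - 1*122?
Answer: -45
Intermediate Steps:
(187 - 1*110) - 1*122 = (187 - 110) - 122 = 77 - 122 = -45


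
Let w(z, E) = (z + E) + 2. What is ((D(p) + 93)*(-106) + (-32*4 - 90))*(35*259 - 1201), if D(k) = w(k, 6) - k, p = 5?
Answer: -85906336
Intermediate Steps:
w(z, E) = 2 + E + z (w(z, E) = (E + z) + 2 = 2 + E + z)
D(k) = 8 (D(k) = (2 + 6 + k) - k = (8 + k) - k = 8)
((D(p) + 93)*(-106) + (-32*4 - 90))*(35*259 - 1201) = ((8 + 93)*(-106) + (-32*4 - 90))*(35*259 - 1201) = (101*(-106) + (-128 - 90))*(9065 - 1201) = (-10706 - 218)*7864 = -10924*7864 = -85906336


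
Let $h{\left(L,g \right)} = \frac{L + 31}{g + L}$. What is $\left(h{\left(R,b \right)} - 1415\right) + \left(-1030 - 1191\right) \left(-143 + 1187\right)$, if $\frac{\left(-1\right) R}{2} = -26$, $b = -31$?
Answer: $- \frac{48722836}{21} \approx -2.3201 \cdot 10^{6}$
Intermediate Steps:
$R = 52$ ($R = \left(-2\right) \left(-26\right) = 52$)
$h{\left(L,g \right)} = \frac{31 + L}{L + g}$
$\left(h{\left(R,b \right)} - 1415\right) + \left(-1030 - 1191\right) \left(-143 + 1187\right) = \left(\frac{31 + 52}{52 - 31} - 1415\right) + \left(-1030 - 1191\right) \left(-143 + 1187\right) = \left(\frac{1}{21} \cdot 83 - 1415\right) - 2318724 = \left(\frac{83}{21} - 1415\right) - 2318724 = - \frac{29632}{21} - 2318724 = - \frac{48722836}{21}$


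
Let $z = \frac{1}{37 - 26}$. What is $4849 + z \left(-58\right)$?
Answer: $\frac{53281}{11} \approx 4843.7$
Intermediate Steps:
$z = \frac{1}{11} \approx 0.090909$
$4849 + z \left(-58\right) = 4849 + \frac{1}{11} \left(-58\right) = 4849 - \frac{58}{11} = \frac{53281}{11}$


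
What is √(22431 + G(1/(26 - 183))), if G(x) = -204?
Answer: √22227 ≈ 149.09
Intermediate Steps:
√(22431 + G(1/(26 - 183))) = √(22431 - 204) = √22227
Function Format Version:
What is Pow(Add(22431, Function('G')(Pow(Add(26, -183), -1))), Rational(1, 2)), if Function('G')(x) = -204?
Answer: Pow(22227, Rational(1, 2)) ≈ 149.09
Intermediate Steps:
Pow(Add(22431, Function('G')(Pow(Add(26, -183), -1))), Rational(1, 2)) = Pow(Add(22431, -204), Rational(1, 2)) = Pow(22227, Rational(1, 2))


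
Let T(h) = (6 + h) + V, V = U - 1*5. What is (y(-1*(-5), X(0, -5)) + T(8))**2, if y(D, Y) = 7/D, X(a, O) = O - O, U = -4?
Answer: 1024/25 ≈ 40.960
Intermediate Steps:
V = -9 (V = -4 - 1*5 = -4 - 5 = -9)
X(a, O) = 0
T(h) = -3 + h (T(h) = (6 + h) - 9 = -3 + h)
(y(-1*(-5), X(0, -5)) + T(8))**2 = (7/((-1*(-5))) + (-3 + 8))**2 = (7/5 + 5)**2 = (32/5)**2 = 1024/25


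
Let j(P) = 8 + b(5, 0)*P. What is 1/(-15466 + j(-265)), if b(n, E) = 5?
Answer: -1/16783 ≈ -5.9584e-5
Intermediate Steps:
j(P) = 8 + 5*P
1/(-15466 + j(-265)) = 1/(-15466 + (8 + 5*(-265))) = 1/(-15466 + (8 - 1325)) = 1/(-15466 - 1317) = 1/(-16783) = -1/16783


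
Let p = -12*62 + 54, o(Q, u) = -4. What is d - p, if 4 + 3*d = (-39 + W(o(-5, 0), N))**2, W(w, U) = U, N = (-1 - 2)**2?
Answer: 2966/3 ≈ 988.67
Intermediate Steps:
N = 9 (N = (-3)**2 = 9)
p = -690 (p = -744 + 54 = -690)
d = 896/3 (d = -4/3 + (-39 + 9)**2/3 = -4/3 + (1/3)*(-30)**2 = -4/3 + (1/3)*900 = -4/3 + 300 = 896/3 ≈ 298.67)
d - p = 896/3 - 1*(-690) = 896/3 + 690 = 2966/3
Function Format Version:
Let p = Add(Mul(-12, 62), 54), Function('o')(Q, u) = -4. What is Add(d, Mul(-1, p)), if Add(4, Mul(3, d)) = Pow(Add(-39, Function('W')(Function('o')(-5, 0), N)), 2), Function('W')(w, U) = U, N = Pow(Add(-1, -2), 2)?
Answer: Rational(2966, 3) ≈ 988.67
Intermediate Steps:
N = 9 (N = Pow(-3, 2) = 9)
p = -690 (p = Add(-744, 54) = -690)
d = Rational(896, 3) (d = Add(Rational(-4, 3), Mul(Rational(1, 3), Pow(Add(-39, 9), 2))) = Add(Rational(-4, 3), Mul(Rational(1, 3), Pow(-30, 2))) = Add(Rational(-4, 3), Mul(Rational(1, 3), 900)) = Add(Rational(-4, 3), 300) = Rational(896, 3) ≈ 298.67)
Add(d, Mul(-1, p)) = Add(Rational(896, 3), Mul(-1, -690)) = Add(Rational(896, 3), 690) = Rational(2966, 3)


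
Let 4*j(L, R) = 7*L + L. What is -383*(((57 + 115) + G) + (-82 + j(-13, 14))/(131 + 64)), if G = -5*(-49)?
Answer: -10367427/65 ≈ -1.5950e+5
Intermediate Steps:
j(L, R) = 2*L (j(L, R) = (7*L + L)/4 = (8*L)/4 = 2*L)
G = 245
-383*(((57 + 115) + G) + (-82 + j(-13, 14))/(131 + 64)) = -383*(((57 + 115) + 245) + (-82 + 2*(-13))/(131 + 64)) = -383*((172 + 245) + (-82 - 26)/195) = -383*(417 - 108*1/195) = -383*(417 - 36/65) = -383*27069/65 = -10367427/65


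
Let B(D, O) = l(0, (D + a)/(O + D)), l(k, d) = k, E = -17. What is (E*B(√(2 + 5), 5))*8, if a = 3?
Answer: 0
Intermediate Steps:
B(D, O) = 0
(E*B(√(2 + 5), 5))*8 = -17*0*8 = 0*8 = 0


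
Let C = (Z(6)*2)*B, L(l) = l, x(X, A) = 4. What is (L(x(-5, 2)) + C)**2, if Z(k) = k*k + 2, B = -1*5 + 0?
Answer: 141376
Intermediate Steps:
B = -5 (B = -5 + 0 = -5)
Z(k) = 2 + k**2 (Z(k) = k**2 + 2 = 2 + k**2)
C = -380 (C = ((2 + 6**2)*2)*(-5) = ((2 + 36)*2)*(-5) = (38*2)*(-5) = 76*(-5) = -380)
(L(x(-5, 2)) + C)**2 = (4 - 380)**2 = (-376)**2 = 141376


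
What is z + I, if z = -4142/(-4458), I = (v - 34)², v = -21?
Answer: 6744796/2229 ≈ 3025.9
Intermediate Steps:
I = 3025 (I = (-21 - 34)² = (-55)² = 3025)
z = 2071/2229 (z = -4142*(-1/4458) = 2071/2229 ≈ 0.92912)
z + I = 2071/2229 + 3025 = 6744796/2229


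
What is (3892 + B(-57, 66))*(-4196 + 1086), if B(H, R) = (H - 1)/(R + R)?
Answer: -399390865/33 ≈ -1.2103e+7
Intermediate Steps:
B(H, R) = (-1 + H)/(2*R) (B(H, R) = (-1 + H)/((2*R)) = (-1 + H)*(1/(2*R)) = (-1 + H)/(2*R))
(3892 + B(-57, 66))*(-4196 + 1086) = (3892 + (½)*(-1 - 57)/66)*(-4196 + 1086) = (3892 + (½)*(1/66)*(-58))*(-3110) = (3892 - 29/66)*(-3110) = (256843/66)*(-3110) = -399390865/33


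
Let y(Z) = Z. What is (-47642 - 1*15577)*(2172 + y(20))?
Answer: -138576048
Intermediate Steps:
(-47642 - 1*15577)*(2172 + y(20)) = (-47642 - 1*15577)*(2172 + 20) = (-47642 - 15577)*2192 = -63219*2192 = -138576048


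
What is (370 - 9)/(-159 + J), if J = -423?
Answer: -361/582 ≈ -0.62027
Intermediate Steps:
(370 - 9)/(-159 + J) = (370 - 9)/(-159 - 423) = 361/(-582) = 361*(-1/582) = -361/582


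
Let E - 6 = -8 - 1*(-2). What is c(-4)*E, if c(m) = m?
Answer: 0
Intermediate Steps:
E = 0 (E = 6 + (-8 - 1*(-2)) = 6 + (-8 + 2) = 6 - 6 = 0)
c(-4)*E = -4*0 = 0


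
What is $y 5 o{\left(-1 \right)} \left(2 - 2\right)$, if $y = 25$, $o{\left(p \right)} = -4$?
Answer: $0$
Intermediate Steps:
$y 5 o{\left(-1 \right)} \left(2 - 2\right) = 25 \cdot 5 \left(- 4 \left(2 - 2\right)\right) = 125 \left(\left(-4\right) 0\right) = 125 \cdot 0 = 0$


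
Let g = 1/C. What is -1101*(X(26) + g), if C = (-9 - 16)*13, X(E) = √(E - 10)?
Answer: -1430199/325 ≈ -4400.6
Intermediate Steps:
X(E) = √(-10 + E)
C = -325 (C = -25*13 = -325)
g = -1/325 (g = 1/(-325) = -1/325 ≈ -0.0030769)
-1101*(X(26) + g) = -1101*(√(-10 + 26) - 1/325) = -1101*(√16 - 1/325) = -1101*(4 - 1/325) = -1101*1299/325 = -1430199/325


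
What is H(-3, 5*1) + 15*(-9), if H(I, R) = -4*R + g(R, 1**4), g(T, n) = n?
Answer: -154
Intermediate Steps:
H(I, R) = 1 - 4*R (H(I, R) = -4*R + 1**4 = -4*R + 1 = 1 - 4*R)
H(-3, 5*1) + 15*(-9) = (1 - 20) + 15*(-9) = (1 - 4*5) - 135 = (1 - 20) - 135 = -19 - 135 = -154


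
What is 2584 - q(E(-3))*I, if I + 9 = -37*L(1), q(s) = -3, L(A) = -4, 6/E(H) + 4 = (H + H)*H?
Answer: 3001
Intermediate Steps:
E(H) = 6/(-4 + 2*H²) (E(H) = 6/(-4 + (H + H)*H) = 6/(-4 + (2*H)*H) = 6/(-4 + 2*H²))
I = 139 (I = -9 - 37*(-4) = -9 + 148 = 139)
2584 - q(E(-3))*I = 2584 - (-3)*139 = 2584 - 1*(-417) = 2584 + 417 = 3001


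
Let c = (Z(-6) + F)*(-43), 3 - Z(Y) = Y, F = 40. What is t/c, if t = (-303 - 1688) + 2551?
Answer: -80/301 ≈ -0.26578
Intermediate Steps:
Z(Y) = 3 - Y
t = 560 (t = -1991 + 2551 = 560)
c = -2107 (c = ((3 - 1*(-6)) + 40)*(-43) = ((3 + 6) + 40)*(-43) = (9 + 40)*(-43) = 49*(-43) = -2107)
t/c = 560/(-2107) = 560*(-1/2107) = -80/301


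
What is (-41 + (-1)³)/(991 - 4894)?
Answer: 14/1301 ≈ 0.010761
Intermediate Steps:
(-41 + (-1)³)/(991 - 4894) = (-41 - 1)/(-3903) = -42*(-1/3903) = 14/1301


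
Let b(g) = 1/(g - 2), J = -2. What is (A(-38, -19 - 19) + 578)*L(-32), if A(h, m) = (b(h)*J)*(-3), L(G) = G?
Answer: -92456/5 ≈ -18491.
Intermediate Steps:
b(g) = 1/(-2 + g)
A(h, m) = 6/(-2 + h) (A(h, m) = (-2/(-2 + h))*(-3) = -2/(-2 + h)*(-3) = 6/(-2 + h))
(A(-38, -19 - 19) + 578)*L(-32) = (6/(-2 - 38) + 578)*(-32) = (6/(-40) + 578)*(-32) = (6*(-1/40) + 578)*(-32) = (-3/20 + 578)*(-32) = (11557/20)*(-32) = -92456/5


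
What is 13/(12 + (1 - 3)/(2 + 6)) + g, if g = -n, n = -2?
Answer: 146/47 ≈ 3.1064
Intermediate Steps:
g = 2 (g = -1*(-2) = 2)
13/(12 + (1 - 3)/(2 + 6)) + g = 13/(12 + (1 - 3)/(2 + 6)) + 2 = 13/(12 - 2/8) + 2 = 13/(12 - 2*⅛) + 2 = 13/(12 - ¼) + 2 = 13/(47/4) + 2 = 13*(4/47) + 2 = 52/47 + 2 = 146/47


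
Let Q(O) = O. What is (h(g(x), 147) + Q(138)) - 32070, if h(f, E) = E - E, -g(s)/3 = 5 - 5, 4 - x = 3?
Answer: -31932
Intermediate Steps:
x = 1 (x = 4 - 1*3 = 4 - 3 = 1)
g(s) = 0 (g(s) = -3*(5 - 5) = -3*0 = 0)
h(f, E) = 0
(h(g(x), 147) + Q(138)) - 32070 = (0 + 138) - 32070 = 138 - 32070 = -31932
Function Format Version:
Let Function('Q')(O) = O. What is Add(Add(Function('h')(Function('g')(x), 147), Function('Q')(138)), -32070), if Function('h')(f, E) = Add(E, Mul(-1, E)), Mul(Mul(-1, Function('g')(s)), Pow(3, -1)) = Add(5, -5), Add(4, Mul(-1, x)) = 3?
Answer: -31932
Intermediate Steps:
x = 1 (x = Add(4, Mul(-1, 3)) = Add(4, -3) = 1)
Function('g')(s) = 0 (Function('g')(s) = Mul(-3, Add(5, -5)) = Mul(-3, 0) = 0)
Function('h')(f, E) = 0
Add(Add(Function('h')(Function('g')(x), 147), Function('Q')(138)), -32070) = Add(Add(0, 138), -32070) = Add(138, -32070) = -31932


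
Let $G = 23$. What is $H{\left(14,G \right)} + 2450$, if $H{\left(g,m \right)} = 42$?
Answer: $2492$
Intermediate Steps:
$H{\left(14,G \right)} + 2450 = 42 + 2450 = 2492$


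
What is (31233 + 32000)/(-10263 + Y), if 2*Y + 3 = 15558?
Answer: -126466/4971 ≈ -25.441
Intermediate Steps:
Y = 15555/2 (Y = -3/2 + (½)*15558 = -3/2 + 7779 = 15555/2 ≈ 7777.5)
(31233 + 32000)/(-10263 + Y) = (31233 + 32000)/(-10263 + 15555/2) = 63233/(-4971/2) = 63233*(-2/4971) = -126466/4971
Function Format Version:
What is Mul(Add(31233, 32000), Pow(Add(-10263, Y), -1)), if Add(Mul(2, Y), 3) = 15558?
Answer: Rational(-126466, 4971) ≈ -25.441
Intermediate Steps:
Y = Rational(15555, 2) (Y = Add(Rational(-3, 2), Mul(Rational(1, 2), 15558)) = Add(Rational(-3, 2), 7779) = Rational(15555, 2) ≈ 7777.5)
Mul(Add(31233, 32000), Pow(Add(-10263, Y), -1)) = Mul(Add(31233, 32000), Pow(Add(-10263, Rational(15555, 2)), -1)) = Mul(63233, Pow(Rational(-4971, 2), -1)) = Mul(63233, Rational(-2, 4971)) = Rational(-126466, 4971)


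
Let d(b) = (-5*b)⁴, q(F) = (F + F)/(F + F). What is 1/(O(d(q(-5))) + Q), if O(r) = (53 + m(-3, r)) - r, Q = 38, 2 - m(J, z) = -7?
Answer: -1/525 ≈ -0.0019048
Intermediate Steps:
m(J, z) = 9 (m(J, z) = 2 - 1*(-7) = 2 + 7 = 9)
q(F) = 1 (q(F) = (2*F)/((2*F)) = (2*F)*(1/(2*F)) = 1)
d(b) = 625*b⁴
O(r) = 62 - r (O(r) = (53 + 9) - r = 62 - r)
1/(O(d(q(-5))) + Q) = 1/((62 - 625*1⁴) + 38) = 1/((62 - 625) + 38) = 1/(-563 + 38) = 1/(-525) = -1/525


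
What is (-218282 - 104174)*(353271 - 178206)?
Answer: -56450759640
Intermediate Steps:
(-218282 - 104174)*(353271 - 178206) = -322456*175065 = -56450759640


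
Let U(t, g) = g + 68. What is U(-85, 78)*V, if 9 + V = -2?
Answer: -1606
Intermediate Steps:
U(t, g) = 68 + g
V = -11 (V = -9 - 2 = -11)
U(-85, 78)*V = (68 + 78)*(-11) = 146*(-11) = -1606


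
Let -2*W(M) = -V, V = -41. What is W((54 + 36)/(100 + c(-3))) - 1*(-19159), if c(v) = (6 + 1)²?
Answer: 38277/2 ≈ 19139.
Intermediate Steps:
c(v) = 49 (c(v) = 7² = 49)
W(M) = -41/2 (W(M) = -(-1)*(-41)/2 = -½*41 = -41/2)
W((54 + 36)/(100 + c(-3))) - 1*(-19159) = -41/2 - 1*(-19159) = -41/2 + 19159 = 38277/2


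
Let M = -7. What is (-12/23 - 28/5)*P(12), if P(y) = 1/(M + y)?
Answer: -704/575 ≈ -1.2243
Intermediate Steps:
P(y) = 1/(-7 + y)
(-12/23 - 28/5)*P(12) = (-12/23 - 28/5)/(-7 + 12) = (-12*1/23 - 28*⅕)/5 = (-12/23 - 28/5)*(⅕) = -704/115*⅕ = -704/575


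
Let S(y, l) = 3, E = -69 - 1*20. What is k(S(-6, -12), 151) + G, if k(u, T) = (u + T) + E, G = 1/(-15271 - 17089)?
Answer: 2103399/32360 ≈ 65.000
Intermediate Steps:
E = -89 (E = -69 - 20 = -89)
G = -1/32360 (G = 1/(-32360) = -1/32360 ≈ -3.0902e-5)
k(u, T) = -89 + T + u (k(u, T) = (u + T) - 89 = (T + u) - 89 = -89 + T + u)
k(S(-6, -12), 151) + G = (-89 + 151 + 3) - 1/32360 = 65 - 1/32360 = 2103399/32360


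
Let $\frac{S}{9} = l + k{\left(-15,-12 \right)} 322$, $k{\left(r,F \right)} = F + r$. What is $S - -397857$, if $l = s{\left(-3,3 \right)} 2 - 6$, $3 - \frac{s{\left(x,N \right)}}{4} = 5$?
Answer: $319413$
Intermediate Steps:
$s{\left(x,N \right)} = -8$ ($s{\left(x,N \right)} = 12 - 20 = -8$)
$l = -22$ ($l = \left(-8\right) 2 - 6 = -16 - 6 = -22$)
$S = -78444$ ($S = 9 \left(-22 + \left(-12 - 15\right) 322\right) = 9 \left(-22 - 8694\right) = 9 \left(-8716\right) = -78444$)
$S - -397857 = -78444 - -397857 = -78444 + 397857 = 319413$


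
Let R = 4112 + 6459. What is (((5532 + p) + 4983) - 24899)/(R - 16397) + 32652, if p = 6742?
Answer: 95119097/2913 ≈ 32653.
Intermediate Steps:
R = 10571
(((5532 + p) + 4983) - 24899)/(R - 16397) + 32652 = (((5532 + 6742) + 4983) - 24899)/(10571 - 16397) + 32652 = ((12274 + 4983) - 24899)/(-5826) + 32652 = (17257 - 24899)*(-1/5826) + 32652 = -7642*(-1/5826) + 32652 = 3821/2913 + 32652 = 95119097/2913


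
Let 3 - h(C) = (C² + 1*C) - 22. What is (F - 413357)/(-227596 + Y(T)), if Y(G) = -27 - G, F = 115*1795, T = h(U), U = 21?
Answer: 103466/113593 ≈ 0.91085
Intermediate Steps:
h(C) = 25 - C - C² (h(C) = 3 - ((C² + 1*C) - 22) = 3 - ((C² + C) - 22) = 3 - ((C + C²) - 22) = 3 - (-22 + C + C²) = 3 + (22 - C - C²) = 25 - C - C²)
T = -437 (T = 25 - 1*21 - 1*21² = 25 - 21 - 1*441 = 25 - 21 - 441 = -437)
F = 206425
(F - 413357)/(-227596 + Y(T)) = (206425 - 413357)/(-227596 + (-27 - 1*(-437))) = -206932/(-227596 + (-27 + 437)) = -206932/(-227596 + 410) = -206932/(-227186) = -206932*(-1/227186) = 103466/113593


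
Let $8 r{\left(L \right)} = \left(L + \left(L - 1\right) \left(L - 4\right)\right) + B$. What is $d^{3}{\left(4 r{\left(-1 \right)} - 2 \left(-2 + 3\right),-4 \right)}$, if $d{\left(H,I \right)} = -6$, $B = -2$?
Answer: $-216$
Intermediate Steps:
$r{\left(L \right)} = - \frac{1}{4} + \frac{L}{8} + \frac{\left(-1 + L\right) \left(-4 + L\right)}{8}$ ($r{\left(L \right)} = \frac{\left(L + \left(L - 1\right) \left(L - 4\right)\right) - 2}{8} = \frac{\left(L + \left(-1 + L\right) \left(-4 + L\right)\right) - 2}{8} = \frac{-2 + L + \left(-1 + L\right) \left(-4 + L\right)}{8} = - \frac{1}{4} + \frac{L}{8} + \frac{\left(-1 + L\right) \left(-4 + L\right)}{8}$)
$d^{3}{\left(4 r{\left(-1 \right)} - 2 \left(-2 + 3\right),-4 \right)} = \left(-6\right)^{3} = -216$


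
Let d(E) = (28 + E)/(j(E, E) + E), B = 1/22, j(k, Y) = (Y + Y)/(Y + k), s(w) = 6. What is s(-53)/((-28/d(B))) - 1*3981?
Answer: -1283733/322 ≈ -3986.8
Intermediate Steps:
j(k, Y) = 2*Y/(Y + k) (j(k, Y) = (2*Y)/(Y + k) = 2*Y/(Y + k))
B = 1/22 ≈ 0.045455
d(E) = (28 + E)/(1 + E) (d(E) = (28 + E)/(2*E/(E + E) + E) = (28 + E)/(2*E/((2*E)) + E) = (28 + E)/(2*E*(1/(2*E)) + E) = (28 + E)/(1 + E))
s(-53)/((-28/d(B))) - 1*3981 = 6/((-28*(1 + 1/22)/(28 + 1/22))) - 1*3981 = 6/((-28/((617/22)/(23/22)))) - 3981 = 6/((-28/((22/23)*(617/22)))) - 3981 = 6/((-28/617/23)) - 3981 = 6/((-28*23/617)) - 3981 = 6/(-644/617) - 3981 = 6*(-617/644) - 3981 = -1851/322 - 3981 = -1283733/322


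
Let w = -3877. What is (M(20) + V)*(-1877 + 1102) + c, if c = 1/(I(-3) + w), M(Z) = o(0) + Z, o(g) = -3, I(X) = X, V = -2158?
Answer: 6437986999/3880 ≈ 1.6593e+6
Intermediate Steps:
M(Z) = -3 + Z
c = -1/3880 (c = 1/(-3 - 3877) = 1/(-3880) = -1/3880 ≈ -0.00025773)
(M(20) + V)*(-1877 + 1102) + c = ((-3 + 20) - 2158)*(-1877 + 1102) - 1/3880 = (17 - 2158)*(-775) - 1/3880 = -2141*(-775) - 1/3880 = 1659275 - 1/3880 = 6437986999/3880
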